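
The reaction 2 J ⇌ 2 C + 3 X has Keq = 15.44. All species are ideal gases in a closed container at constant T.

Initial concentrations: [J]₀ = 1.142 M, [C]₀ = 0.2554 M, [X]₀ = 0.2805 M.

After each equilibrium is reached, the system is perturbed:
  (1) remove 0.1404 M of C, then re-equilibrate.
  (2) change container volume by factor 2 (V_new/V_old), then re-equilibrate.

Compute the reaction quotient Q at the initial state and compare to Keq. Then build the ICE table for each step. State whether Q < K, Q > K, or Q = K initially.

Q₀ = 0.001104 vs Keq = 15.44 ⇒ Q<K, forward
Step 1:
                  J         C         X
  init        1.142    0.2554    0.2805
  Δ         -0.7336    0.7336       1.1
  eq         0.4084     0.989     1.381
  solve Keq expr → x = 0.3668; check Q = 15.44
Then remove 0.1404 M of C.
Step 2:
                  J         C         X
  init       0.4084    0.8486     1.381
  Δ        -0.02887   0.02887   0.04331
  eq         0.3795    0.8775     1.424
  solve Keq expr → x = 0.01444; check Q = 15.44
Then change container volume by factor 2 (V_new/V_old).
Step 3:
                  J         C         X
  init       0.1898    0.4387    0.7121
  Δ        -0.08652   0.08652    0.1298
  eq         0.1033    0.5252    0.8419
  solve Keq expr → x = 0.04326; check Q = 15.44

Q₀ = 0.001104; Q < K (proceeds forward)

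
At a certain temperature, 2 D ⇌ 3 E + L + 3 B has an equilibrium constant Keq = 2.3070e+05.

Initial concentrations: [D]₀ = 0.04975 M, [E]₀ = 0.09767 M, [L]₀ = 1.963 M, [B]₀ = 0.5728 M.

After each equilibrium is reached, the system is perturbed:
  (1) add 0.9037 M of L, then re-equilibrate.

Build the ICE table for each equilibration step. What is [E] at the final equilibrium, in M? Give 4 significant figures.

[E]_eq = 0.1721 M

Q₀ = 0.1389 vs Keq = 2.3070e+05 ⇒ Q<K, forward
Step 1:
                   D          E          L          B
  init       0.04975    0.09767      1.963     0.5728
  Δ         -0.04964    0.07446    0.02482    0.07446
  eq      1.0916e-04     0.1721      1.988     0.6473
  solve Keq expr → x = 0.02482; check Q = 2.3070e+05
Then add 0.9037 M of L.
Step 2:
                   D          E          L          B
  init    1.0916e-04     0.1721      2.892     0.6473
  Δ       2.2447e-05 -3.3670e-05 -1.1223e-05 -3.3670e-05
  eq      1.3161e-04     0.1721      2.892     0.6472
  solve Keq expr → x = -1.1223e-05; check Q = 2.3070e+05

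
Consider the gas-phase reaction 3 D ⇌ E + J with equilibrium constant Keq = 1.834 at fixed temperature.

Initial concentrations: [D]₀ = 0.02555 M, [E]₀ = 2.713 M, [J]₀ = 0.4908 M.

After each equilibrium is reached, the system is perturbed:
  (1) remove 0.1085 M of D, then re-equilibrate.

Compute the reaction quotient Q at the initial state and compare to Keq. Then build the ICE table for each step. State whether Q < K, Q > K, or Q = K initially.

Q₀ = 7.9833e+04 vs Keq = 1.834 ⇒ Q>K, reverse
Step 1:
                   D          E          J
  Initial    0.02555      2.713     0.4908
  Change      0.6834    -0.2278    -0.2278
  Equil        0.709      2.485      0.263
  solve Keq expr → x = -0.2278; check Q = 1.834
Then remove 0.1085 M of D.
Step 2:
                   D          E          J
  Initial     0.6005      2.485      0.263
  Change      0.0809   -0.02697   -0.02697
  Equil       0.6814      2.458      0.236
  solve Keq expr → x = -0.02697; check Q = 1.834

Q₀ = 7.9833e+04; Q > K (proceeds reverse)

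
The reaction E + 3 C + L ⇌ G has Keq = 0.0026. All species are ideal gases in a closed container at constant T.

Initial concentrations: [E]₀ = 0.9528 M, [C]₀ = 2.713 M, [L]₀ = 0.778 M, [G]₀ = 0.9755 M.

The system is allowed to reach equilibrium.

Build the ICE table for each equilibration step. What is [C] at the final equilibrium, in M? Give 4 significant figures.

Q₀ = 0.0659 vs Keq = 0.0026 ⇒ Q>K, reverse
Step 1:
                   E          C          L          G
  init        0.9528      2.713      0.778     0.9755
  Δ           0.5478      1.643     0.5478    -0.5478
  eq           1.501      4.356      1.326     0.4277
  solve Keq expr → x = -0.5478; check Q = 0.0026

[C]_eq = 4.356 M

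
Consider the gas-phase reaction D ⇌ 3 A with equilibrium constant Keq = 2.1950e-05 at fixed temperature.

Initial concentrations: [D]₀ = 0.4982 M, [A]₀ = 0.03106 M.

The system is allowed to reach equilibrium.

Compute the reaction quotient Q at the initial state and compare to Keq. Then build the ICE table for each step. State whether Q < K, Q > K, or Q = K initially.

Q₀ = 6.0145e-05; Q > K (proceeds reverse)

Q₀ = 6.0145e-05 vs Keq = 2.1950e-05 ⇒ Q>K, reverse
Step 1:
                  D         A
  Initial    0.4982   0.03106
  Change    0.00294  -0.00882
  Equil      0.5011   0.02224
  solve Keq expr → x = -0.00294; check Q = 2.1950e-05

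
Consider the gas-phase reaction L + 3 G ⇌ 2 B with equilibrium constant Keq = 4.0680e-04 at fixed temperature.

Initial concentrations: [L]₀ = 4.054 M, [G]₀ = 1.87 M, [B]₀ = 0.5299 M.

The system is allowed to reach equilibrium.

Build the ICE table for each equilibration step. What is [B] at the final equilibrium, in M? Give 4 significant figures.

[B]_eq = 0.1572 M

Q₀ = 0.01059 vs Keq = 4.0680e-04 ⇒ Q>K, reverse
Step 1:
                    L           G           B
  Initial       4.054        1.87      0.5299
  Change       0.1863       0.559     -0.3727
  Equil          4.24       2.429      0.1572
  solve Keq expr → x = -0.1863; check Q = 4.0680e-04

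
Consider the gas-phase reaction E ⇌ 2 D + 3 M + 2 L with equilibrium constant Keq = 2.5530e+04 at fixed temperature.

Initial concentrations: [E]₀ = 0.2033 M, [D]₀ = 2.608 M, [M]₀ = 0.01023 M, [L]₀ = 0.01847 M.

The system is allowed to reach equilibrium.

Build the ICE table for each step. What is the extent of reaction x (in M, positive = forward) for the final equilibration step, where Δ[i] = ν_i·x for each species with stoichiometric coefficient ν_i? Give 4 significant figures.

x = 0.2033 M

Q₀ = 1.2219e-08 vs Keq = 2.5530e+04 ⇒ Q<K, forward
Step 1:
                    E           D           M           L
  Initial      0.2033       2.608     0.01023     0.01847
  Change      -0.2033      0.4066      0.6099      0.4066
  Equil    1.5332e-05       3.015      0.6201       0.425
  solve Keq expr → x = 0.2033; check Q = 2.5530e+04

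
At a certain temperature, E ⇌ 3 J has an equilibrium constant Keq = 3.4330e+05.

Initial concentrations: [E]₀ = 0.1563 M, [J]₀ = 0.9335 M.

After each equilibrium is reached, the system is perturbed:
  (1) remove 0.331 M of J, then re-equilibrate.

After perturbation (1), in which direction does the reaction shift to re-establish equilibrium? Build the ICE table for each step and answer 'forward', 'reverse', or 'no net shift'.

Q₀ = 5.205 vs Keq = 3.4330e+05 ⇒ Q<K, forward
Step 1:
                   E          J
  I           0.1563     0.9335
  C          -0.1563     0.4689
  E       8.0338e-06      1.402
  solve Keq expr → x = 0.1563; check Q = 3.4330e+05
Then remove 0.331 M of J.
Step 2:
                   E          J
  I       8.0338e-06      1.071
  C       -4.4514e-06 1.3354e-05
  E       3.5824e-06      1.071
  solve Keq expr → x = 4.4514e-06; check Q = 3.4330e+05

Direction: forward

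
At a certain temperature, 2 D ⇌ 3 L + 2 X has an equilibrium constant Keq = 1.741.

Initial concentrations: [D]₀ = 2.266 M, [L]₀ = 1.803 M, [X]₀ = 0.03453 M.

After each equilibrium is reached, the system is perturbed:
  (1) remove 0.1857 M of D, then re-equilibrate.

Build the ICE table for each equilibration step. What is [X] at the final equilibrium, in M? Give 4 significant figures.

[X]_eq = 0.5214 M

Q₀ = 0.001361 vs Keq = 1.741 ⇒ Q<K, forward
Step 1:
                   D          L          X
  init         2.266      1.803    0.03453
  Δ          -0.5202     0.7804     0.5202
  eq           1.746      2.583     0.5548
  solve Keq expr → x = 0.2601; check Q = 1.741
Then remove 0.1857 M of D.
Step 2:
                   D          L          X
  init          1.56      2.583     0.5548
  Δ          0.03335   -0.05002   -0.03335
  eq           1.593      2.533     0.5214
  solve Keq expr → x = -0.01667; check Q = 1.741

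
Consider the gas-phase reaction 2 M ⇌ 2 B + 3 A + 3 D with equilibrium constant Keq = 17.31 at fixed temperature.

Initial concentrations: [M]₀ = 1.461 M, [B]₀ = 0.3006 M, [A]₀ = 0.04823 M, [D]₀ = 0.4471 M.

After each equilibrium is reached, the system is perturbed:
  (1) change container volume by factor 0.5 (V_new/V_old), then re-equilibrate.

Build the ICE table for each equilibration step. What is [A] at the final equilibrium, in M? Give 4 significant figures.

Q₀ = 4.2447e-07 vs Keq = 17.31 ⇒ Q<K, forward
Step 1:
                   M          B          A          D
  Initial      1.461     0.3006    0.04823     0.4471
  Change     -0.7706     0.7706      1.156      1.156
  Equil       0.6904      1.071      1.204      1.603
  solve Keq expr → x = 0.3853; check Q = 17.31
Then change container volume by factor 0.5 (V_new/V_old).
Step 2:
                   M          B          A          D
  Initial      1.381      2.142      2.408      3.206
  Change      0.6526    -0.6526    -0.9789    -0.9789
  Equil        2.033       1.49      1.429      2.227
  solve Keq expr → x = -0.3263; check Q = 17.31

[A]_eq = 1.429 M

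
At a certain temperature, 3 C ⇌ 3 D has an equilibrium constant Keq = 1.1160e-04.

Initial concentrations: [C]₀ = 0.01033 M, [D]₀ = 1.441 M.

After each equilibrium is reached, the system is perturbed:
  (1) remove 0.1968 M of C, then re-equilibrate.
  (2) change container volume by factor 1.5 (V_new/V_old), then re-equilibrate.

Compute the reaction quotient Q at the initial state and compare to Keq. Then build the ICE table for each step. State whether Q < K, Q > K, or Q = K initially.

Q₀ = 2.7145e+06 vs Keq = 1.1160e-04 ⇒ Q>K, reverse
Step 1:
                  C         D
  Initial   0.01033     1.441
  Change      1.374    -1.374
  Equil       1.385   0.06667
  solve Keq expr → x = -0.4581; check Q = 1.1160e-04
Then remove 0.1968 M of C.
Step 2:
                  C         D
  Initial     1.188   0.06667
  Change    0.00904  -0.00904
  Equil       1.197   0.05763
  solve Keq expr → x = -0.003013; check Q = 1.1160e-04
Then change container volume by factor 1.5 (V_new/V_old).
Step 3:
                  C         D
  Initial    0.7979   0.03842
  Change          0         0
  Equil      0.7979   0.03842
  solve Keq expr → x = 0; check Q = 1.1160e-04

Q₀ = 2.7145e+06; Q > K (proceeds reverse)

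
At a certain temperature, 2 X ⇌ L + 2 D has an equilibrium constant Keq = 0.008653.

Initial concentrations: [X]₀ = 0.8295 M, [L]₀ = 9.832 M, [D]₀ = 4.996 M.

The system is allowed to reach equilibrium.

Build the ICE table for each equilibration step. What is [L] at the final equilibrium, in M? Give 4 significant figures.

[L]_eq = 7.43 M

Q₀ = 356.7 vs Keq = 0.008653 ⇒ Q>K, reverse
Step 1:
                   X          L          D
  Initial     0.8295      9.832      4.996
  Change       4.804     -2.402     -4.804
  Equil        5.633       7.43     0.1922
  solve Keq expr → x = -2.402; check Q = 0.008653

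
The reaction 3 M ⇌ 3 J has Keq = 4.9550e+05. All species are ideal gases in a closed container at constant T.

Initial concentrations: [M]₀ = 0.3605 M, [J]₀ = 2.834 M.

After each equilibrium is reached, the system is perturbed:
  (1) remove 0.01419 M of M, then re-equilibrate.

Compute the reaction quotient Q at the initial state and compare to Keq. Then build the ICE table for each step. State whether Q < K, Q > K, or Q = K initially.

Q₀ = 485.8 vs Keq = 4.9550e+05 ⇒ Q<K, forward
Step 1:
                   M          J
  init        0.3605      2.834
  Δ          -0.3206     0.3206
  eq         0.03987      3.155
  solve Keq expr → x = 0.1069; check Q = 4.9550e+05
Then remove 0.01419 M of M.
Step 2:
                   M          J
  init       0.02568      3.155
  Δ          0.01401   -0.01401
  eq         0.03969      3.141
  solve Keq expr → x = -0.004671; check Q = 4.9550e+05

Q₀ = 485.8; Q < K (proceeds forward)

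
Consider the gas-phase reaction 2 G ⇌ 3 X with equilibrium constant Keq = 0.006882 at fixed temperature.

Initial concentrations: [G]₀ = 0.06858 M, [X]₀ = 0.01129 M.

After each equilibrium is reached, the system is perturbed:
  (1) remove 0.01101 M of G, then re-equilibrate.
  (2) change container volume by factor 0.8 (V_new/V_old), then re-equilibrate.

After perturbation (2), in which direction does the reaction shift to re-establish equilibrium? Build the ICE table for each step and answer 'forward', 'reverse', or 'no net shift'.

Q₀ = 3.0598e-04 vs Keq = 0.006882 ⇒ Q<K, forward
Step 1:
                  G         X
  Initial   0.06858   0.01129
  Change   -0.01131   0.01697
  Equil     0.05727   0.02826
  solve Keq expr → x = 0.005657; check Q = 0.006882
Then remove 0.01101 M of G.
Step 2:
                  G         X
  Initial   0.04626   0.02826
  Change   0.002026 -0.003039
  Equil     0.04828   0.02522
  solve Keq expr → x = -0.001013; check Q = 0.006882
Then change container volume by factor 0.8 (V_new/V_old).
Step 3:
                  G         X
  Initial   0.06035   0.03153
  Change    0.00124  -0.00186
  Equil     0.06159   0.02967
  solve Keq expr → x = -6.2010e-04; check Q = 0.006882

Direction: reverse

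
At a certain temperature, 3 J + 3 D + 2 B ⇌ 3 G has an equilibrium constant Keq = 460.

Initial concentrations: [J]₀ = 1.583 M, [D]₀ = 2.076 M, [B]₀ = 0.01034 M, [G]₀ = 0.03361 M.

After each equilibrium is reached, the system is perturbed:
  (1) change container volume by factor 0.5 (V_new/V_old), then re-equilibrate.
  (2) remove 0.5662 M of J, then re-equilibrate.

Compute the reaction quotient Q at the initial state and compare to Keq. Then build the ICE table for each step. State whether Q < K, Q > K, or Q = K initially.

Q₀ = 0.01001; Q < K (proceeds forward)

Q₀ = 0.01001 vs Keq = 460 ⇒ Q<K, forward
Step 1:
                  J         D         B         G
  init        1.583     2.076   0.01034   0.03361
  Δ        -0.01538  -0.01538  -0.01025   0.01538
  eq          1.568     2.061 8.7079e-05   0.04899
  solve Keq expr → x = 0.005126; check Q = 460
Then change container volume by factor 0.5 (V_new/V_old).
Step 2:
                  J         D         B         G
  init        3.135     4.121 1.7416e-04   0.09798
  Δ       -2.1490e-04 -2.1490e-04 -1.4326e-04 2.1490e-04
  eq          3.135     4.121 3.0894e-05   0.09819
  solve Keq expr → x = 7.1632e-05; check Q = 460
Then remove 0.5662 M of J.
Step 3:
                  J         D         B         G
  init        2.569     4.121 3.0894e-05   0.09819
  Δ       1.6120e-05 1.6120e-05 1.0747e-05 -1.6120e-05
  eq          2.569     4.121 4.1641e-05   0.09818
  solve Keq expr → x = -5.3735e-06; check Q = 460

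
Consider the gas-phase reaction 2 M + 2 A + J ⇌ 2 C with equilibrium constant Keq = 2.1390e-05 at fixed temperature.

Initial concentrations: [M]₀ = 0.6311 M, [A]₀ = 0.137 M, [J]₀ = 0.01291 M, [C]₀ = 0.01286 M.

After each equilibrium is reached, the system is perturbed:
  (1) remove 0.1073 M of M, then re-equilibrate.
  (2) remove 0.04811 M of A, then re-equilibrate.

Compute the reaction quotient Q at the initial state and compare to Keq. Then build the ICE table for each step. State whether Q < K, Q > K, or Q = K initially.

Q₀ = 1.714 vs Keq = 2.1390e-05 ⇒ Q>K, reverse
Step 1:
                   M          A          J          C
  Initial     0.6311      0.137    0.01291    0.01286
  Change      0.0128     0.0128   0.006399    -0.0128
  Equil       0.6439     0.1498    0.01931 6.1988e-05
  solve Keq expr → x = -0.006399; check Q = 2.1390e-05
Then remove 0.1073 M of M.
Step 2:
                   M          A          J          C
  Initial     0.5366     0.1498    0.01931 6.1988e-05
  Change  1.0318e-05 1.0318e-05 5.1592e-06 -1.0318e-05
  Equil       0.5366     0.1498    0.01931 5.1670e-05
  solve Keq expr → x = -5.1592e-06; check Q = 2.1390e-05
Then remove 0.04811 M of A.
Step 3:
                   M          A          J          C
  Initial     0.5366     0.1017    0.01931 5.1670e-05
  Change  1.6579e-05 1.6579e-05 8.2895e-06 -1.6579e-05
  Equil       0.5366     0.1017    0.01932 3.5091e-05
  solve Keq expr → x = -8.2895e-06; check Q = 2.1390e-05

Q₀ = 1.714; Q > K (proceeds reverse)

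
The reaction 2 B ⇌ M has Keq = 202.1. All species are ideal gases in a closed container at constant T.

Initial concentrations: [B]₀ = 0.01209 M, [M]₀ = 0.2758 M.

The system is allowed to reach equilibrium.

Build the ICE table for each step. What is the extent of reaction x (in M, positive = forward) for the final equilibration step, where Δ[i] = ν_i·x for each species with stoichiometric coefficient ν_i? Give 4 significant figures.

Q₀ = 1887 vs Keq = 202.1 ⇒ Q>K, reverse
Step 1:
                  B         M
  init      0.01209    0.2758
  Δ         0.02404  -0.01202
  eq        0.03613    0.2638
  solve Keq expr → x = -0.01202; check Q = 202.1

x = -0.01202 M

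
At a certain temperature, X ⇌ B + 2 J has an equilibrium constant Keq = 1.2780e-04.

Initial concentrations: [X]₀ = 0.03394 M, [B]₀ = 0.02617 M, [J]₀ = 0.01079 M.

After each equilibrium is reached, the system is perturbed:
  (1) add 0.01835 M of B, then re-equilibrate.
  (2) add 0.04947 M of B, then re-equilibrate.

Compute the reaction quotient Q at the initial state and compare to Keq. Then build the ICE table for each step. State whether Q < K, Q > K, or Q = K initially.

Q₀ = 8.9771e-05; Q < K (proceeds forward)

Q₀ = 8.9771e-05 vs Keq = 1.2780e-04 ⇒ Q<K, forward
Step 1:
                    X           B           J
  I           0.03394     0.02617     0.01079
  C       -8.5843e-04  8.5843e-04    0.001717
  E           0.03308     0.02703     0.01251
  solve Keq expr → x = 8.5843e-04; check Q = 1.2780e-04
Then add 0.01835 M of B.
Step 2:
                    X           B           J
  I           0.03308     0.04538     0.01251
  C          0.001266   -0.001266   -0.002531
  E           0.03435     0.04411    0.009975
  solve Keq expr → x = -0.001266; check Q = 1.2780e-04
Then add 0.04947 M of B.
Step 3:
                    X           B           J
  I           0.03435     0.09358    0.009975
  C          0.001463   -0.001463   -0.002927
  E           0.03581     0.09212    0.007049
  solve Keq expr → x = -0.001463; check Q = 1.2780e-04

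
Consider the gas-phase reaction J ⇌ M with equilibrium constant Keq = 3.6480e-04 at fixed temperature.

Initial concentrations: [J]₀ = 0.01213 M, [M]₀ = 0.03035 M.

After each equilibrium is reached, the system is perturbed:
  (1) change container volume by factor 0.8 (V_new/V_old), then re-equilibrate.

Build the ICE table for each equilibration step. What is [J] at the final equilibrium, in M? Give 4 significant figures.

[J]_eq = 0.05308 M

Q₀ = 2.502 vs Keq = 3.6480e-04 ⇒ Q>K, reverse
Step 1:
                    J           M
  I           0.01213     0.03035
  C           0.03033    -0.03033
  E           0.04246  1.5491e-05
  solve Keq expr → x = -0.03033; check Q = 3.6480e-04
Then change container volume by factor 0.8 (V_new/V_old).
Step 2:
                    J           M
  I           0.05308  1.9364e-05
  C                 0           0
  E           0.05308  1.9364e-05
  solve Keq expr → x = 0; check Q = 3.6480e-04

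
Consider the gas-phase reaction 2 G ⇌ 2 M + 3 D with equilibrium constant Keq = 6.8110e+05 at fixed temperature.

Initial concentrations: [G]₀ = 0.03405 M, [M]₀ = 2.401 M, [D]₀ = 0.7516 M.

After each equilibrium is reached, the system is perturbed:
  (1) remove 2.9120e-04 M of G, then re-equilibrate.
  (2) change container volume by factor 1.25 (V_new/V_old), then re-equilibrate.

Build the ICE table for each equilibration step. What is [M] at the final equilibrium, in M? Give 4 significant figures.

[M]_eq = 1.947 M

Q₀ = 2111 vs Keq = 6.8110e+05 ⇒ Q<K, forward
Step 1:
                   G          M          D
  init       0.03405      2.401     0.7516
  Δ         -0.03194    0.03194    0.04791
  eq        0.002107      2.433     0.7995
  solve Keq expr → x = 0.01597; check Q = 6.8110e+05
Then remove 2.9120e-04 M of G.
Step 2:
                   G          M          D
  init      0.001816      2.433     0.7995
  Δ       2.8923e-04 -2.8923e-04 -4.3385e-04
  eq        0.002106      2.433     0.7991
  solve Keq expr → x = -1.4462e-04; check Q = 6.8110e+05
Then change container volume by factor 1.25 (V_new/V_old).
Step 3:
                   G          M          D
  init      0.001684      1.946     0.6393
  Δ       -4.7683e-04 4.7683e-04 7.1524e-04
  eq        0.001208      1.947       0.64
  solve Keq expr → x = 2.3841e-04; check Q = 6.8110e+05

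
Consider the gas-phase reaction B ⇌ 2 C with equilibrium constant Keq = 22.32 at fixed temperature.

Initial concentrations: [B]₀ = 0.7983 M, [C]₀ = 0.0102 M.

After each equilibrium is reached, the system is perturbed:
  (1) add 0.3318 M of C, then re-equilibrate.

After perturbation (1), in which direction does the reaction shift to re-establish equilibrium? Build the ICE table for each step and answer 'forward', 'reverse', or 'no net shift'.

Q₀ = 1.3033e-04 vs Keq = 22.32 ⇒ Q<K, forward
Step 1:
                  B         C
  I          0.7983    0.0102
  C         -0.7073     1.415
  E         0.09096     1.425
  solve Keq expr → x = 0.7073; check Q = 22.32
Then add 0.3318 M of C.
Step 2:
                  B         C
  I         0.09096     1.757
  C         0.03615   -0.0723
  E          0.1271     1.684
  solve Keq expr → x = -0.03615; check Q = 22.32

Direction: reverse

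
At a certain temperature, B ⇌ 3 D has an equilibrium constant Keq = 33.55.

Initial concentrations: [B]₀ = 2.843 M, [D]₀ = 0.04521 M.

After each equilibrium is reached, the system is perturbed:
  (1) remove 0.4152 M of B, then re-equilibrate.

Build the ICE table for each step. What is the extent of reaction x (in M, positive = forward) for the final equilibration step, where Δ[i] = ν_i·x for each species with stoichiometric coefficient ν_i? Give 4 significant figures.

Q₀ = 3.2503e-05 vs Keq = 33.55 ⇒ Q<K, forward
Step 1:
                   B          D
  init         2.843    0.04521
  Δ           -1.242      3.727
  eq           1.601      3.773
  solve Keq expr → x = 1.242; check Q = 33.55
Then remove 0.4152 M of B.
Step 2:
                   B          D
  init         1.185      3.773
  Δ           0.0913    -0.2739
  eq           1.277      3.499
  solve Keq expr → x = -0.0913; check Q = 33.55

x = -0.0913 M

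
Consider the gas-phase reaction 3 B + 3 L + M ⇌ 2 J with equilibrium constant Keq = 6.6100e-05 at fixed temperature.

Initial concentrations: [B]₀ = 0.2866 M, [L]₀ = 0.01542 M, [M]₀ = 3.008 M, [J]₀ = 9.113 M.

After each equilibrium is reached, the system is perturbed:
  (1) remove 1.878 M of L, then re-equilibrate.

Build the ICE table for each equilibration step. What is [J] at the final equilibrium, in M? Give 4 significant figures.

[J]_eq = 4.414 M

Q₀ = 3.1986e+08 vs Keq = 6.6100e-05 ⇒ Q>K, reverse
Step 1:
                   B          L          M          J
  I           0.2866    0.01542      3.008      9.113
  C            6.295      6.295      2.098     -4.196
  E            6.581       6.31      5.106      4.917
  solve Keq expr → x = -2.098; check Q = 6.6100e-05
Then remove 1.878 M of L.
Step 2:
                   B          L          M          J
  I            6.581      4.432      5.106      4.917
  C           0.7535     0.7535     0.2512    -0.5024
  E            7.335      5.186      5.357      4.414
  solve Keq expr → x = -0.2512; check Q = 6.6100e-05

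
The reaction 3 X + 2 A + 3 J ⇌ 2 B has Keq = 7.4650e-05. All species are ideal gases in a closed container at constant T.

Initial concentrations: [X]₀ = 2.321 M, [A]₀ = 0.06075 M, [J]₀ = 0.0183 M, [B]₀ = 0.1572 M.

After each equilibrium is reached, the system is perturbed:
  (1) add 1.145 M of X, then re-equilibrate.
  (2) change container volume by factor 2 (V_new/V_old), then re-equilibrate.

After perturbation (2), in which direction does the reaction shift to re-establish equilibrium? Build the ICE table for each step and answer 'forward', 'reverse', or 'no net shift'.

Direction: reverse

Q₀ = 8.7384e+04 vs Keq = 7.4650e-05 ⇒ Q>K, reverse
Step 1:
                    X           A           J           B
  init          2.321     0.06075      0.0183      0.1572
  Δ            0.2343      0.1562      0.2343     -0.1562
  eq            2.555       0.217      0.2526  9.7243e-04
  solve Keq expr → x = -0.07811; check Q = 7.4650e-05
Then add 1.145 M of X.
Step 2:
                    X           A           J           B
  init            3.7       0.217      0.2526  9.7243e-04
  Δ         -0.001058 -7.0527e-04   -0.001058  7.0527e-04
  eq            3.699      0.2163      0.2516    0.001678
  solve Keq expr → x = 3.5264e-04; check Q = 7.4650e-05
Then change container volume by factor 2 (V_new/V_old).
Step 3:
                    X           A           J           B
  init           1.85      0.1081      0.1258  8.3885e-04
  Δ          0.001098  7.3181e-04    0.001098 -7.3181e-04
  eq            1.851      0.1089      0.1269  1.0705e-04
  solve Keq expr → x = -3.6590e-04; check Q = 7.4650e-05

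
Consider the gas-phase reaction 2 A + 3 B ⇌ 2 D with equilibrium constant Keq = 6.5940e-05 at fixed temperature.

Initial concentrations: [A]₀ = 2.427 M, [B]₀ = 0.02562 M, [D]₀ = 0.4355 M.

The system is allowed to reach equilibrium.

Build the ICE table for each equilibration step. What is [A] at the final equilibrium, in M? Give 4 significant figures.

[A]_eq = 2.85 M

Q₀ = 1915 vs Keq = 6.5940e-05 ⇒ Q>K, reverse
Step 1:
                   A          B          D
  Initial      2.427    0.02562     0.4355
  Change      0.4231     0.6346    -0.4231
  Equil         2.85     0.6602    0.01242
  solve Keq expr → x = -0.2115; check Q = 6.5940e-05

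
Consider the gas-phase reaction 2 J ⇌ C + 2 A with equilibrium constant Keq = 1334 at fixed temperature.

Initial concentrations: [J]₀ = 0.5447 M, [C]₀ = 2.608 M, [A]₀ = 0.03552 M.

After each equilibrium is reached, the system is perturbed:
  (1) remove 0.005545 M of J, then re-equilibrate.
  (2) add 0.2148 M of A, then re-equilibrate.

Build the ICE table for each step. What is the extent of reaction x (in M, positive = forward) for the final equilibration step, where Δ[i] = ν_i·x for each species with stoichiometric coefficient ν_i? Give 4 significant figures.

Q₀ = 0.01109 vs Keq = 1334 ⇒ Q<K, forward
Step 1:
                  J         C         A
  Initial    0.5447     2.608   0.03552
  Change     -0.519    0.2595     0.519
  Equil     0.02571     2.867    0.5545
  solve Keq expr → x = 0.2595; check Q = 1334
Then remove 0.005545 M of J.
Step 2:
                  J         C         A
  Initial   0.02016     2.867    0.5545
  Change   0.005288 -0.002644 -0.005288
  Equil     0.02545     2.865    0.5492
  solve Keq expr → x = -0.002644; check Q = 1334
Then add 0.2148 M of A.
Step 3:
                  J         C         A
  Initial   0.02545     2.865     0.764
  Change   0.009486 -0.004743 -0.009486
  Equil     0.03494      2.86    0.7545
  solve Keq expr → x = -0.004743; check Q = 1334

x = -0.004743 M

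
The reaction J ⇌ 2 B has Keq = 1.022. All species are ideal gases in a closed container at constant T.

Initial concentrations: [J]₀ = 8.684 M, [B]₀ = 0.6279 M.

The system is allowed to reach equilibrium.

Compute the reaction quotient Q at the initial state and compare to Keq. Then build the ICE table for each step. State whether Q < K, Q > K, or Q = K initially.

Q₀ = 0.0454; Q < K (proceeds forward)

Q₀ = 0.0454 vs Keq = 1.022 ⇒ Q<K, forward
Step 1:
                    J           B
  I             8.684      0.6279
  C             -1.08        2.16
  E             7.604       2.788
  solve Keq expr → x = 1.08; check Q = 1.022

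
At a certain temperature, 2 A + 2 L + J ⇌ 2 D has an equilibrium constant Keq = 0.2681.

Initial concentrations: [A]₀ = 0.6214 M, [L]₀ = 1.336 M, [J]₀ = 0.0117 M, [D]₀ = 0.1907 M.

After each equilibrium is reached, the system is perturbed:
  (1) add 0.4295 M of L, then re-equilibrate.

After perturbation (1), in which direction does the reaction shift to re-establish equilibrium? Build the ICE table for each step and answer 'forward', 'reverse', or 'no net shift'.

Q₀ = 4.51 vs Keq = 0.2681 ⇒ Q>K, reverse
Step 1:
                    A           L           J           D
  Initial      0.6214       1.336      0.0117      0.1907
  Change      0.07657     0.07657     0.03828    -0.07657
  Equil         0.698       1.413     0.04998      0.1141
  solve Keq expr → x = -0.03828; check Q = 0.2681
Then add 0.4295 M of L.
Step 2:
                    A           L           J           D
  Initial       0.698       1.842     0.04998      0.1141
  Change     -0.01697    -0.01697   -0.008484     0.01697
  Equil         0.681       1.825      0.0415      0.1311
  solve Keq expr → x = 0.008484; check Q = 0.2681

Direction: forward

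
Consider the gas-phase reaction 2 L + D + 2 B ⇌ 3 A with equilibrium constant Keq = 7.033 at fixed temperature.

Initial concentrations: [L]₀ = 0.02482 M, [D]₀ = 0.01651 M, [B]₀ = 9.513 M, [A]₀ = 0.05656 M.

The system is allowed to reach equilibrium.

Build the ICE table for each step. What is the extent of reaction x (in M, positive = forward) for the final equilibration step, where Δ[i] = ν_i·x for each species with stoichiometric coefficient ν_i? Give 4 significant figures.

Q₀ = 0.1966 vs Keq = 7.033 ⇒ Q<K, forward
Step 1:
                    L           D           B           A
  I           0.02482     0.01651       9.513     0.05656
  C          -0.01534   -0.007671    -0.01534     0.02301
  E          0.009479    0.008839       9.498     0.07957
  solve Keq expr → x = 0.007671; check Q = 7.033

x = 0.007671 M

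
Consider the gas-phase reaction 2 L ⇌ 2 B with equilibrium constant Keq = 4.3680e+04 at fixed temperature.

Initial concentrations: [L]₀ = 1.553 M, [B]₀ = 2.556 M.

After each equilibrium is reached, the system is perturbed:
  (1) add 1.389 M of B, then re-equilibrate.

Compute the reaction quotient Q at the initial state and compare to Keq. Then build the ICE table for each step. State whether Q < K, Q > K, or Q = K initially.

Q₀ = 2.709 vs Keq = 4.3680e+04 ⇒ Q<K, forward
Step 1:
                    L           B
  init          1.553       2.556
  Δ            -1.533       1.533
  eq          0.01957       4.089
  solve Keq expr → x = 0.7667; check Q = 4.3680e+04
Then add 1.389 M of B.
Step 2:
                    L           B
  init        0.01957       5.478
  Δ          0.006614   -0.006614
  eq          0.02618       5.472
  solve Keq expr → x = -0.003307; check Q = 4.3680e+04

Q₀ = 2.709; Q < K (proceeds forward)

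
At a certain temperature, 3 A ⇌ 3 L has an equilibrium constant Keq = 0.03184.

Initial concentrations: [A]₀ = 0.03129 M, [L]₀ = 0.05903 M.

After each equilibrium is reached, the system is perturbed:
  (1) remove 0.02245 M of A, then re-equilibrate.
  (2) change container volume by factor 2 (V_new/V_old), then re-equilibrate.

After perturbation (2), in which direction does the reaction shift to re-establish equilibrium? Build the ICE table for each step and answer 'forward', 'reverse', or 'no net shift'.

Direction: no net shift

Q₀ = 6.714 vs Keq = 0.03184 ⇒ Q>K, reverse
Step 1:
                   A          L
  I          0.03129    0.05903
  C          0.03729   -0.03729
  E          0.06858    0.02174
  solve Keq expr → x = -0.01243; check Q = 0.03184
Then remove 0.02245 M of A.
Step 2:
                   A          L
  I          0.04613    0.02174
  C         0.005403  -0.005403
  E          0.05154    0.01633
  solve Keq expr → x = -0.001801; check Q = 0.03184
Then change container volume by factor 2 (V_new/V_old).
Step 3:
                   A          L
  I          0.02577   0.008167
  C                0          0
  E          0.02577   0.008167
  solve Keq expr → x = 0; check Q = 0.03184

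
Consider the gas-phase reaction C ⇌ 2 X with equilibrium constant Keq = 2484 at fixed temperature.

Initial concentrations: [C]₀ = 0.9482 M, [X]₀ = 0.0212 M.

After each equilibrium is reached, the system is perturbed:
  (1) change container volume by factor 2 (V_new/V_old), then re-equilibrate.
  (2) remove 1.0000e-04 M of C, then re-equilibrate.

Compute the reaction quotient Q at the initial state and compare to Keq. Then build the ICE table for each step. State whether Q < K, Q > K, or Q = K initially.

Q₀ = 4.7399e-04; Q < K (proceeds forward)

Q₀ = 4.7399e-04 vs Keq = 2484 ⇒ Q<K, forward
Step 1:
                  C         X
  I          0.9482    0.0212
  C         -0.9467     1.893
  E        0.001476     1.915
  solve Keq expr → x = 0.9467; check Q = 2484
Then change container volume by factor 2 (V_new/V_old).
Step 2:
                  C         X
  I       7.3790e-04    0.9573
  C       -3.6838e-04 7.3676e-04
  E       3.6952e-04    0.9581
  solve Keq expr → x = 3.6838e-04; check Q = 2484
Then remove 1.0000e-04 M of C.
Step 3:
                  C         X
  I       2.6952e-04    0.9581
  C       9.9846e-05 -1.9969e-04
  E       3.6936e-04    0.9579
  solve Keq expr → x = -9.9846e-05; check Q = 2484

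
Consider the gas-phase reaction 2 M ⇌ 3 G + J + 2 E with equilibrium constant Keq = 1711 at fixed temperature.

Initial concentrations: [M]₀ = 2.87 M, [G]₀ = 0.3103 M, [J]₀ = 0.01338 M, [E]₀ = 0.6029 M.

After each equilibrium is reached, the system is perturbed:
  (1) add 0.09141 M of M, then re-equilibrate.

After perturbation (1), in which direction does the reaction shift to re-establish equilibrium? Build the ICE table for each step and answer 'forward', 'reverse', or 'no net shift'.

Q₀ = 1.7641e-05 vs Keq = 1711 ⇒ Q<K, forward
Step 1:
                  M         G         J         E
  I            2.87    0.3103   0.01338    0.6029
  C          -2.311     3.466     1.155     2.311
  E           0.559     3.777     1.169     2.914
  solve Keq expr → x = 1.155; check Q = 1711
Then add 0.09141 M of M.
Step 2:
                  M         G         J         E
  I          0.6504     3.777     1.169     2.914
  C        -0.05513   0.08269   0.02756   0.05513
  E          0.5953     3.859     1.196     2.969
  solve Keq expr → x = 0.02756; check Q = 1711

Direction: forward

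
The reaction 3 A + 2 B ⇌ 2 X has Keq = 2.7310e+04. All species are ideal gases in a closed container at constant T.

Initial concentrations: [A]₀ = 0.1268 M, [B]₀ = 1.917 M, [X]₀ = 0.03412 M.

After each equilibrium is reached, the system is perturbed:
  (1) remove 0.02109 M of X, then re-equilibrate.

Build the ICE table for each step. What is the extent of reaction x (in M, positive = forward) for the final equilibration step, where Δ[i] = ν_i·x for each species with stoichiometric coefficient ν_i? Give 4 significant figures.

x = 2.1555e-04 M

Q₀ = 0.1554 vs Keq = 2.7310e+04 ⇒ Q<K, forward
Step 1:
                   A          B          X
  I           0.1268      1.917    0.03412
  C          -0.1216   -0.08104    0.08104
  E         0.005242      1.836     0.1152
  solve Keq expr → x = 0.04052; check Q = 2.7310e+04
Then remove 0.02109 M of X.
Step 2:
                   A          B          X
  I         0.005242      1.836    0.09407
  C       -6.4665e-04 -4.3110e-04 4.3110e-04
  E         0.004596      1.836     0.0945
  solve Keq expr → x = 2.1555e-04; check Q = 2.7310e+04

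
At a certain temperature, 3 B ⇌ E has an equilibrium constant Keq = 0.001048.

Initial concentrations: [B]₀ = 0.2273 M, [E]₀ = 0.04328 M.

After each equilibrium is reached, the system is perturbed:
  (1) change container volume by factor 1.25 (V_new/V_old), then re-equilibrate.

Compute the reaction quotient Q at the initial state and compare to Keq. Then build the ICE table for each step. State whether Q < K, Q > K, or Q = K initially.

Q₀ = 3.685 vs Keq = 0.001048 ⇒ Q>K, reverse
Step 1:
                    B           E
  init         0.2273     0.04328
  Δ            0.1297    -0.04323
  eq            0.357  4.7682e-05
  solve Keq expr → x = -0.04323; check Q = 0.001048
Then change container volume by factor 1.25 (V_new/V_old).
Step 2:
                    B           E
  init         0.2856  3.8146e-05
  Δ        4.1166e-05 -1.3722e-05
  eq           0.2856  2.4424e-05
  solve Keq expr → x = -1.3722e-05; check Q = 0.001048

Q₀ = 3.685; Q > K (proceeds reverse)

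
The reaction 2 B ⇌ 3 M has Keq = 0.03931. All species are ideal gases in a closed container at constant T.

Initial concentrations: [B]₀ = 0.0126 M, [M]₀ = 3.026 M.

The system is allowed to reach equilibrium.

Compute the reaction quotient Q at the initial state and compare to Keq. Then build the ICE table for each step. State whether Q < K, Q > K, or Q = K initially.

Q₀ = 1.7453e+05 vs Keq = 0.03931 ⇒ Q>K, reverse
Step 1:
                  B         M
  I          0.0126     3.026
  C           1.694     -2.54
  E           1.706    0.4855
  solve Keq expr → x = -0.8468; check Q = 0.03931

Q₀ = 1.7453e+05; Q > K (proceeds reverse)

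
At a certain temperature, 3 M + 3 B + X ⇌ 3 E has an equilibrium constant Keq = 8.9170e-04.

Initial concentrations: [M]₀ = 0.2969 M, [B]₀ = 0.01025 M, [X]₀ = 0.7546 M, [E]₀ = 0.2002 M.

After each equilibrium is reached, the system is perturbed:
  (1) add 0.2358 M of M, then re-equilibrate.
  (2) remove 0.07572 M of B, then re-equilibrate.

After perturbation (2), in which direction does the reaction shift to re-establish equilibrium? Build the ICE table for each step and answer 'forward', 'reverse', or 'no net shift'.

Q₀ = 3.7729e+05 vs Keq = 8.9170e-04 ⇒ Q>K, reverse
Step 1:
                    M           B           X           E
  init         0.2969     0.01025      0.7546      0.2002
  Δ            0.1913      0.1913     0.06378     -0.1913
  eq           0.4882      0.2016      0.8184    0.008861
  solve Keq expr → x = -0.06378; check Q = 8.9170e-04
Then add 0.2358 M of M.
Step 2:
                    M           B           X           E
  init          0.724      0.2016      0.8184    0.008861
  Δ         -0.003945   -0.003945   -0.001315    0.003945
  eq           0.7201      0.1976      0.8171     0.01281
  solve Keq expr → x = 0.001315; check Q = 8.9170e-04
Then remove 0.07572 M of B.
Step 3:
                    M           B           X           E
  init         0.7201      0.1219      0.8171     0.01281
  Δ          0.004554    0.004554    0.001518   -0.004554
  eq           0.7246      0.1265      0.8186    0.008252
  solve Keq expr → x = -0.001518; check Q = 8.9170e-04

Direction: reverse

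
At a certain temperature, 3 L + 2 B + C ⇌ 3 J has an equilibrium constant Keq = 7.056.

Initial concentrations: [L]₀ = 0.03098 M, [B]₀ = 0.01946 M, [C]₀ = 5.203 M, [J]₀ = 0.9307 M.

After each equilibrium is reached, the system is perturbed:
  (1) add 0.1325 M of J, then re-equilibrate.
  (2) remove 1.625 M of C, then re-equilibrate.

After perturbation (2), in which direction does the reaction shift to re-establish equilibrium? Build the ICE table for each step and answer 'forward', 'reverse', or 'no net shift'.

Direction: reverse

Q₀ = 1.3761e+07 vs Keq = 7.056 ⇒ Q>K, reverse
Step 1:
                   L          B          C          J
  I          0.03098    0.01946      5.203     0.9307
  C           0.3715     0.2477     0.1238    -0.3715
  E           0.4025     0.2671      5.327     0.5592
  solve Keq expr → x = -0.1238; check Q = 7.056
Then add 0.1325 M of J.
Step 2:
                   L          B          C          J
  I           0.4025     0.2671      5.327     0.6917
  C          0.03889    0.02592    0.01296   -0.03889
  E           0.4414     0.2931       5.34     0.6528
  solve Keq expr → x = -0.01296; check Q = 7.056
Then remove 1.625 M of C.
Step 3:
                   L          B          C          J
  I           0.4414     0.2931      3.715     0.6528
  C          0.02292    0.01528   0.007641   -0.02292
  E           0.4643     0.3083      3.722     0.6299
  solve Keq expr → x = -0.007641; check Q = 7.056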